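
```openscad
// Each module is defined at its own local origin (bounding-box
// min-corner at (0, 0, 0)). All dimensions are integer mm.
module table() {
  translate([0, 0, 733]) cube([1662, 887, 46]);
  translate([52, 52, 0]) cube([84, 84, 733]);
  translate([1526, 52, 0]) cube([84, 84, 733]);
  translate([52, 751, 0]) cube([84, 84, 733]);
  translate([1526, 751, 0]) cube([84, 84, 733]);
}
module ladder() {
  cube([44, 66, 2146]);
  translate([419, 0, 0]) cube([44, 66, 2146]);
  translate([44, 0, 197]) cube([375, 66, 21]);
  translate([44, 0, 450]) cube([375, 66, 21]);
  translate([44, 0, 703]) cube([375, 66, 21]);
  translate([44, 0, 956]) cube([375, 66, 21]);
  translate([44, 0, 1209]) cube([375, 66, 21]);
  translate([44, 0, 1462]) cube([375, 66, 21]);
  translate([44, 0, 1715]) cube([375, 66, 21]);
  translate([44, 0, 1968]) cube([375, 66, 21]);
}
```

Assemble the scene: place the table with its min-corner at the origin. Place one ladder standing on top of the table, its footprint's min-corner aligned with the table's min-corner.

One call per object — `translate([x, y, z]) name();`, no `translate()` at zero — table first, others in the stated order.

table();
translate([0, 0, 779]) ladder();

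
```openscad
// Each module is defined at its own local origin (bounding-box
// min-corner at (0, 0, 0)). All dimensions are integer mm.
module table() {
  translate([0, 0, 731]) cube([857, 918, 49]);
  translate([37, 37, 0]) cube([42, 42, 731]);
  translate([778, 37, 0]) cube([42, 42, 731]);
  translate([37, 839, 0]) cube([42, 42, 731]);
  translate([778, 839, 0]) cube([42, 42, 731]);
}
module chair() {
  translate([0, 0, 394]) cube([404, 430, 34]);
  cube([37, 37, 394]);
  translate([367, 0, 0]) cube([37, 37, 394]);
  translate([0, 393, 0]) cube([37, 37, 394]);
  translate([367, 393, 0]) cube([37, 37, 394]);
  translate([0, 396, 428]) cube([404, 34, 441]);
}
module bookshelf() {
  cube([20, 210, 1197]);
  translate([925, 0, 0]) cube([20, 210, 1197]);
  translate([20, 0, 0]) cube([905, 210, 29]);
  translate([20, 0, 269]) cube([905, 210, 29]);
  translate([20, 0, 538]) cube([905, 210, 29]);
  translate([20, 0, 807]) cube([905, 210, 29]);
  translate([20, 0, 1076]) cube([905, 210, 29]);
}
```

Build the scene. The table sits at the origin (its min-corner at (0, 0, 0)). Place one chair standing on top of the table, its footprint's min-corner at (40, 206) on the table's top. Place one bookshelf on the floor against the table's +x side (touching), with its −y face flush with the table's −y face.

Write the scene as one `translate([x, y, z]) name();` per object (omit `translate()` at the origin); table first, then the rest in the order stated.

table();
translate([40, 206, 780]) chair();
translate([857, 0, 0]) bookshelf();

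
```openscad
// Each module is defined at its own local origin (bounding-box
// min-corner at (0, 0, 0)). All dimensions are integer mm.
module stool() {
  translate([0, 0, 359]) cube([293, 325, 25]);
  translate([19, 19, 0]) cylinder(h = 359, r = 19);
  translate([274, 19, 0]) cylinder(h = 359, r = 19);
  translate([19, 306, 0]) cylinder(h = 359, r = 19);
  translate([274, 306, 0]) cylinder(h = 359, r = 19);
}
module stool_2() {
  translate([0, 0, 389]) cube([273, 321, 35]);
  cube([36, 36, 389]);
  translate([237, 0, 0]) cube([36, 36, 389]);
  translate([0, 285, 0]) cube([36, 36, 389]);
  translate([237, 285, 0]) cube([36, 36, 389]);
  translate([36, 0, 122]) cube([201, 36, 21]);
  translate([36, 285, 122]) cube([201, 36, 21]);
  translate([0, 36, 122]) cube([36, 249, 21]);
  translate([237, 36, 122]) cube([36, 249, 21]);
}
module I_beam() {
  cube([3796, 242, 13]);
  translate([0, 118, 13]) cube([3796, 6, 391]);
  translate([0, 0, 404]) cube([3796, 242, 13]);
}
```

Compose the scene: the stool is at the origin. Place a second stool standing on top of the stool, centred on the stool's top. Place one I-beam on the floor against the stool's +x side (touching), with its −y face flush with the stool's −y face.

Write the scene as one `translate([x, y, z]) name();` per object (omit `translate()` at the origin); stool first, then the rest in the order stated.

stool();
translate([10, 2, 384]) stool_2();
translate([293, 0, 0]) I_beam();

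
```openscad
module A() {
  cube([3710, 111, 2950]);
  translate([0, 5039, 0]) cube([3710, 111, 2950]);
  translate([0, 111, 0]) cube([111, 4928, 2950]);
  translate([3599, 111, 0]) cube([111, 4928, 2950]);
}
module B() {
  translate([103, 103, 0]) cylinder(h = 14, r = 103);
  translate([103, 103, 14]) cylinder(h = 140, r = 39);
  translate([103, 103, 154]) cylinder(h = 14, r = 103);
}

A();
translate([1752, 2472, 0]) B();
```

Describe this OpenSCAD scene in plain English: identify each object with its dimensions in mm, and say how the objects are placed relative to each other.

A is a box-shaped house frame (walls only): outside footprint 3710×5150 mm, wall height 2950 mm, wall thickness 111 mm. The two y-facing walls run the full x-width; the two x-facing walls fit between the inner faces of the y-facing walls.

B is a spool: two coaxial disc flanges of radius 103 mm and thickness 14 mm, joined by a core cylinder of radius 39 mm and height 140 mm. The lower flange rests on z = 0 and the three cylinders share a vertical axis.

The spool sits inside the house frame, centred.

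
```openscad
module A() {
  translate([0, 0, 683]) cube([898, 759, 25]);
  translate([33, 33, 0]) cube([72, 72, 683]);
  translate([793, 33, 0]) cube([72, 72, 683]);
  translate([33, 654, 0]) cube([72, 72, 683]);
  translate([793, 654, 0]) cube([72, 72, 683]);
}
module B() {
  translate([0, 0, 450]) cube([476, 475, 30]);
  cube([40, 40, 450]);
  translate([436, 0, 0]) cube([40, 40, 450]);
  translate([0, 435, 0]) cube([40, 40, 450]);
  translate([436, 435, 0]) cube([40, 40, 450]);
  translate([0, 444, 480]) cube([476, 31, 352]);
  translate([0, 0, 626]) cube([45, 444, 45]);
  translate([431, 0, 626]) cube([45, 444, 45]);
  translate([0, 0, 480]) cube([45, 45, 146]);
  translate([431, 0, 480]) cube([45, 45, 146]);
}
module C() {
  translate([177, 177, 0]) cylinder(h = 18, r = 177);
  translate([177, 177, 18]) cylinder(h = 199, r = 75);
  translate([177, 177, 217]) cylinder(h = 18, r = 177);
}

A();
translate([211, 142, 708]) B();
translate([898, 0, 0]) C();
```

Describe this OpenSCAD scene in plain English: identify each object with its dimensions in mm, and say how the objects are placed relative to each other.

A is a table with a 898×759 mm rectangular top, 25 mm thick, top surface at z = 708 mm, supported by four 72×72 mm square legs, each inset 33 mm from the nearest pair of top edges, running from the floor.

B is a chair. The seat is a 476×475×30 mm slab with its top at z = 480 mm, on four 40×40 mm corner legs (flush with the seat edges, standing on z = 0). A flat backrest 31 mm thick, 352 mm tall, spans the full seat width and rises from the seat top along its +y edge, rear face flush with the rear of the seat. Two armrests of 45×45 mm section run along each side from the seat's front edge to the front of the backrest, top faces 191 mm above the seat top and outer faces flush with the seat's x-edges; a 45×45 mm post under the front of each armrest stands on the seat at the front corner.

C is a spool: two coaxial disc flanges of radius 177 mm and thickness 18 mm, joined by a core cylinder of radius 75 mm and height 199 mm. The lower flange rests on z = 0 and the three cylinders share a vertical axis.

The chair is on top of the table, centred. The spool is against the table's +x side, with their −y faces flush.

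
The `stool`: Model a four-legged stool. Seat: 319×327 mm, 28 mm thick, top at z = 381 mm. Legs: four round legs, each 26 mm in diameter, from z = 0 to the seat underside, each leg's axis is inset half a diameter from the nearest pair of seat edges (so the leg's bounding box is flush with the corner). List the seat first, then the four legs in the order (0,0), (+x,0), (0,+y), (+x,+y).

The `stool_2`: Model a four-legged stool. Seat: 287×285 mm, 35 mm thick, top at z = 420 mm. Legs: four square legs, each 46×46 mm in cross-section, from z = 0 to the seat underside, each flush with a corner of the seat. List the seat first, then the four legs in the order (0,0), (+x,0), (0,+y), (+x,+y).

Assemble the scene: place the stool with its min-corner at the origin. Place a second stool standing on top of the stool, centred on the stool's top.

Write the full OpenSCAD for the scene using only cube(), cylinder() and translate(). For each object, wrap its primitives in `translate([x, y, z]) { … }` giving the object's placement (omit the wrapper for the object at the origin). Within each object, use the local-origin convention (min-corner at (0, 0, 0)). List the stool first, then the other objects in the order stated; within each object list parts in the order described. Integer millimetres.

translate([0, 0, 353]) cube([319, 327, 28]);
translate([13, 13, 0]) cylinder(h = 353, r = 13);
translate([306, 13, 0]) cylinder(h = 353, r = 13);
translate([13, 314, 0]) cylinder(h = 353, r = 13);
translate([306, 314, 0]) cylinder(h = 353, r = 13);
translate([16, 21, 381]) {
  translate([0, 0, 385]) cube([287, 285, 35]);
  cube([46, 46, 385]);
  translate([241, 0, 0]) cube([46, 46, 385]);
  translate([0, 239, 0]) cube([46, 46, 385]);
  translate([241, 239, 0]) cube([46, 46, 385]);
}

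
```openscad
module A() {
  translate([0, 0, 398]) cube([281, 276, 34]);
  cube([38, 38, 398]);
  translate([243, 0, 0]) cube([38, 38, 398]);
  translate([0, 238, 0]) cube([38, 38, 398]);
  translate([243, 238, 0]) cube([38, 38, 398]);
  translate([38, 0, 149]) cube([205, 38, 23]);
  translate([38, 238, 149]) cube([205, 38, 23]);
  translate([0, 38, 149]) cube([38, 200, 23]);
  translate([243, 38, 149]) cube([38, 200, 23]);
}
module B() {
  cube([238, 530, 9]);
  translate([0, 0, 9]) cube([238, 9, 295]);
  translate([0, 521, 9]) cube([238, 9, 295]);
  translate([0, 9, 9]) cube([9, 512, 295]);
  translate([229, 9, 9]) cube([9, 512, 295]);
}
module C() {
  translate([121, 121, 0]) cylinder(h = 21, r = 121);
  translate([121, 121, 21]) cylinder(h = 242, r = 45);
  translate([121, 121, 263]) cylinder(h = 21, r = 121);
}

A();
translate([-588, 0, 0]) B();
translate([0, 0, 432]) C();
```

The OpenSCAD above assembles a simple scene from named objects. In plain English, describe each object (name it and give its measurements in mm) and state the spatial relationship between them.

A is a four-legged stool. The seat is a 281×276×34 mm slab whose top surface is at z = 432 mm; four square legs, each 38×38 mm in cross-section, run from the floor (z = 0) to the underside of the seat, each flush with a corner of the seat. Four stretchers, 38 mm wide and 23 mm tall, connect adjacent legs with their undersides at z = 149 mm, each running between the inner faces of the legs it joins and aligned with the legs' outer faces on the other axis.

B is an open-topped rectangular box: outside dimensions 238×530×304 mm, with a uniform wall and base thickness of 9 mm. The base is a full 238×530 slab on the floor; four walls sit on top of the base. The front and back walls (the −y and +y sides) span the full width; the two side walls fit between them.

C is a spool: two coaxial disc flanges of radius 121 mm and thickness 21 mm, joined by a core cylinder of radius 45 mm and height 242 mm. The lower flange rests on z = 0 and the three cylinders share a vertical axis.

The open box is on the floor beside the stool on its −x side. The spool is on top of the stool.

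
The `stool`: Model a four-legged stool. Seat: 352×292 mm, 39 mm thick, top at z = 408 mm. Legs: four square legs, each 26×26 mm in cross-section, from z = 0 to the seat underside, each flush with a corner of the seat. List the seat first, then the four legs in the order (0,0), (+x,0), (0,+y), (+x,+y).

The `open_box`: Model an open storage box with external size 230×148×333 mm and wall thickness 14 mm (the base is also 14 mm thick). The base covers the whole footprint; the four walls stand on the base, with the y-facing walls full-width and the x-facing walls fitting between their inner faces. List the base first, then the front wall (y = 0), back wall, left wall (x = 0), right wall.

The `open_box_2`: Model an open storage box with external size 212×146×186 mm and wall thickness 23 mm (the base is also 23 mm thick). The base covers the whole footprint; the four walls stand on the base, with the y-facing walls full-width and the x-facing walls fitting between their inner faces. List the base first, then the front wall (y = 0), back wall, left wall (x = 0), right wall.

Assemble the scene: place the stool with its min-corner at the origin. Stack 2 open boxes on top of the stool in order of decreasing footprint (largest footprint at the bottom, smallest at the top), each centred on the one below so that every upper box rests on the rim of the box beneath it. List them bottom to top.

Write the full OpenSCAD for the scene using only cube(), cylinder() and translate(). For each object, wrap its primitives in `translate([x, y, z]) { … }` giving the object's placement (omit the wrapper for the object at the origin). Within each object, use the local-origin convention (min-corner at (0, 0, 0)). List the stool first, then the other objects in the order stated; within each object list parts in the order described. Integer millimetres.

translate([0, 0, 369]) cube([352, 292, 39]);
cube([26, 26, 369]);
translate([326, 0, 0]) cube([26, 26, 369]);
translate([0, 266, 0]) cube([26, 26, 369]);
translate([326, 266, 0]) cube([26, 26, 369]);
translate([61, 72, 408]) {
  cube([230, 148, 14]);
  translate([0, 0, 14]) cube([230, 14, 319]);
  translate([0, 134, 14]) cube([230, 14, 319]);
  translate([0, 14, 14]) cube([14, 120, 319]);
  translate([216, 14, 14]) cube([14, 120, 319]);
}
translate([70, 73, 741]) {
  cube([212, 146, 23]);
  translate([0, 0, 23]) cube([212, 23, 163]);
  translate([0, 123, 23]) cube([212, 23, 163]);
  translate([0, 23, 23]) cube([23, 100, 163]);
  translate([189, 23, 23]) cube([23, 100, 163]);
}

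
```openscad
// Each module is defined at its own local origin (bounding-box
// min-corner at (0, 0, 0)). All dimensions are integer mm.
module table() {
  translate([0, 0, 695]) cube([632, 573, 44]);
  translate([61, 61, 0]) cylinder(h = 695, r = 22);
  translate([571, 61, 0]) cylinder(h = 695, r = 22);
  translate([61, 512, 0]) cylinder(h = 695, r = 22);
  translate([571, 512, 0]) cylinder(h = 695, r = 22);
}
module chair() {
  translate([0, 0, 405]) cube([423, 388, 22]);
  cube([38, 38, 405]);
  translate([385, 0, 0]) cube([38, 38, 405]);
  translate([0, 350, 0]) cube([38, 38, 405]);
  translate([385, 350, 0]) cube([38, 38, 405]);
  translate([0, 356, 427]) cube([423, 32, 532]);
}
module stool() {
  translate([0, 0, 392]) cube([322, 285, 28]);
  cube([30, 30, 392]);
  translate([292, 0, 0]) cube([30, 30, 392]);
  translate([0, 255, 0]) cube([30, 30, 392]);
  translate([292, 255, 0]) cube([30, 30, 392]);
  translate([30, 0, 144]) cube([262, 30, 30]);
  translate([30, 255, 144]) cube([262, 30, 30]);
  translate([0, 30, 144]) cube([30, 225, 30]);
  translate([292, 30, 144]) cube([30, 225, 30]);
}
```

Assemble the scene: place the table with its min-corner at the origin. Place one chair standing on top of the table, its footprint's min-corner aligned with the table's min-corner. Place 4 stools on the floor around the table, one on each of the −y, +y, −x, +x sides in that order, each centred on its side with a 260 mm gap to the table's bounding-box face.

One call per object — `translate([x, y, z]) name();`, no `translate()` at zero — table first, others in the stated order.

table();
translate([0, 0, 739]) chair();
translate([155, -545, 0]) stool();
translate([155, 833, 0]) stool();
translate([-582, 144, 0]) stool();
translate([892, 144, 0]) stool();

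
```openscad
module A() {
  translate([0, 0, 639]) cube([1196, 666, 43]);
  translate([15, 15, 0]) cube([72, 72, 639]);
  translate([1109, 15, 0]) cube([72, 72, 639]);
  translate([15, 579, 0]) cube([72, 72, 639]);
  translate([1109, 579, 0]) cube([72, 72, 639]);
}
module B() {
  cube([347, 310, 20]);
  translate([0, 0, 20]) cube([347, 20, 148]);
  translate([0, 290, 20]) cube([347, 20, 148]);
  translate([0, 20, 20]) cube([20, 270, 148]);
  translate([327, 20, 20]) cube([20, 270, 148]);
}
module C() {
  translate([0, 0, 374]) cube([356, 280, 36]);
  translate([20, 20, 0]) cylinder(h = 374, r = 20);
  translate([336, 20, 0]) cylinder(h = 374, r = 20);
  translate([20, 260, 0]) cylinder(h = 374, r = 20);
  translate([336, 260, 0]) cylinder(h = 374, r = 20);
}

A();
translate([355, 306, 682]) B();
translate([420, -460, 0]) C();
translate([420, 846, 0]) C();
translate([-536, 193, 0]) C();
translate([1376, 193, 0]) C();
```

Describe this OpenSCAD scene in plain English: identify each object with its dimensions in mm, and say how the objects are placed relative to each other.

A is a table: top 1196 mm (x) × 666 mm (y), 43 mm thick, upper face at z = 682 mm, on four 72×72 mm square legs, each inset 15 mm from the nearest pair of top edges, running from z = 0 to the bottom of the top.

B is an open-topped rectangular box: outside dimensions 347×310×168 mm, with a uniform wall and base thickness of 20 mm. The base is a full 347×310 slab on the floor; four walls sit on top of the base. The front and back walls (the −y and +y sides) span the full width; the two side walls fit between them.

C is a simple wooden stool: a rectangular seat 356 mm (x) by 280 mm (y), 36 mm thick, top face at z = 410 mm, on four round legs, each 40 mm in diameter. The legs rest on z = 0, each leg's axis is inset half a diameter from the nearest pair of seat edges (so the leg's bounding box is flush with the corner).

The open box is on top of the table. Four stools sit around the table at the −y, +y, −x, +x sides.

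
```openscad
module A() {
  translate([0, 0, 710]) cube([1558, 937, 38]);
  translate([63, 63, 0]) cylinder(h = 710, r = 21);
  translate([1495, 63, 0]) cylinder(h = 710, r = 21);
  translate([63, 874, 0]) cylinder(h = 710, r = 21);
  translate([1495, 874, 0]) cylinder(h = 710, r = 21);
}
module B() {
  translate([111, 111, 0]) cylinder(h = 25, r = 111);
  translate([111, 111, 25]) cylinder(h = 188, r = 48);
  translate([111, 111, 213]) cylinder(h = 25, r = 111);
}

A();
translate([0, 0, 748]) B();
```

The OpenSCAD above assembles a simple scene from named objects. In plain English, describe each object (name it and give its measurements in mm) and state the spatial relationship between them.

A is a table with a 1558×937 mm rectangular top, 38 mm thick, top surface at z = 748 mm, supported by four round legs of 42 mm diameter, each leg's bounding box inset 42 mm from the nearest pair of top edges, running from the floor.

B is a spool: two coaxial disc flanges of radius 111 mm and thickness 25 mm, joined by a core cylinder of radius 48 mm and height 188 mm. The lower flange rests on z = 0 and the three cylinders share a vertical axis.

The spool is on top of the table.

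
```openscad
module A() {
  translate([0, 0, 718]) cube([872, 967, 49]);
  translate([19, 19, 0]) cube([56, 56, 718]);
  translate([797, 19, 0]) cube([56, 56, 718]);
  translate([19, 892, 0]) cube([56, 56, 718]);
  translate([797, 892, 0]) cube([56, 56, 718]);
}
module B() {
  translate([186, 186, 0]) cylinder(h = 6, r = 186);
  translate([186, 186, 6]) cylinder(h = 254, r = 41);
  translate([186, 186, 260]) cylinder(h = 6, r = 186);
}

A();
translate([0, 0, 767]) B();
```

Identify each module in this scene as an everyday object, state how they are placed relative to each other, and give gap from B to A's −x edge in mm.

The spool's min-x is at 0; the table's min-x is 0; gap = 0 mm.

A is a table. B is a spool. The spool is on top of the table. The gap from the spool to the table's −x edge is 0 mm.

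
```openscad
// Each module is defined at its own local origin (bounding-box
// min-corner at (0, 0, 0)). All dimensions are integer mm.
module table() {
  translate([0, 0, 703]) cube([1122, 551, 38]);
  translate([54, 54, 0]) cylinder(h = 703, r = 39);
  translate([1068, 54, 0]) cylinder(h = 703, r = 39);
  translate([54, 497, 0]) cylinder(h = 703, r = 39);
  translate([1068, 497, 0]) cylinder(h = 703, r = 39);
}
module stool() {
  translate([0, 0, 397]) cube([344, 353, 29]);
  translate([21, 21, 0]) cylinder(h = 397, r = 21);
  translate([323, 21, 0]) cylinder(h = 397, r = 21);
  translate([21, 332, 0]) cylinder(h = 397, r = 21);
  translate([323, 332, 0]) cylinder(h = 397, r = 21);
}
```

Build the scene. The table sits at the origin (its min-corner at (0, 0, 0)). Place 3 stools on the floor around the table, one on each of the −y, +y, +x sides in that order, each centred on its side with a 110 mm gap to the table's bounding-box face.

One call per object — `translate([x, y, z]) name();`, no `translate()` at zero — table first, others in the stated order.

table();
translate([389, -463, 0]) stool();
translate([389, 661, 0]) stool();
translate([1232, 99, 0]) stool();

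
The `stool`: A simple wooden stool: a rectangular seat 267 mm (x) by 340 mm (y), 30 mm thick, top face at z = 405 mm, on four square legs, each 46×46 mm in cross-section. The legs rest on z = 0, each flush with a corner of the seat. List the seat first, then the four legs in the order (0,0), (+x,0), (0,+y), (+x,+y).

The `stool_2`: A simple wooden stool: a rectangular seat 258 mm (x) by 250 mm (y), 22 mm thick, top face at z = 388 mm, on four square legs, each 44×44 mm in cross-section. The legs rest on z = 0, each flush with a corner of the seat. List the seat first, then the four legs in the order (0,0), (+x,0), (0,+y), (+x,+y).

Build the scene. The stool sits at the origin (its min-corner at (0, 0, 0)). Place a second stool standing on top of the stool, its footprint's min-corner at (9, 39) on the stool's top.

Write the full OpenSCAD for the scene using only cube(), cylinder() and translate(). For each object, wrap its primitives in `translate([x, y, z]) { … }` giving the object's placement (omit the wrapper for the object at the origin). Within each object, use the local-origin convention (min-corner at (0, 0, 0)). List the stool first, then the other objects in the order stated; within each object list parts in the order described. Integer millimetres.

translate([0, 0, 375]) cube([267, 340, 30]);
cube([46, 46, 375]);
translate([221, 0, 0]) cube([46, 46, 375]);
translate([0, 294, 0]) cube([46, 46, 375]);
translate([221, 294, 0]) cube([46, 46, 375]);
translate([9, 39, 405]) {
  translate([0, 0, 366]) cube([258, 250, 22]);
  cube([44, 44, 366]);
  translate([214, 0, 0]) cube([44, 44, 366]);
  translate([0, 206, 0]) cube([44, 44, 366]);
  translate([214, 206, 0]) cube([44, 44, 366]);
}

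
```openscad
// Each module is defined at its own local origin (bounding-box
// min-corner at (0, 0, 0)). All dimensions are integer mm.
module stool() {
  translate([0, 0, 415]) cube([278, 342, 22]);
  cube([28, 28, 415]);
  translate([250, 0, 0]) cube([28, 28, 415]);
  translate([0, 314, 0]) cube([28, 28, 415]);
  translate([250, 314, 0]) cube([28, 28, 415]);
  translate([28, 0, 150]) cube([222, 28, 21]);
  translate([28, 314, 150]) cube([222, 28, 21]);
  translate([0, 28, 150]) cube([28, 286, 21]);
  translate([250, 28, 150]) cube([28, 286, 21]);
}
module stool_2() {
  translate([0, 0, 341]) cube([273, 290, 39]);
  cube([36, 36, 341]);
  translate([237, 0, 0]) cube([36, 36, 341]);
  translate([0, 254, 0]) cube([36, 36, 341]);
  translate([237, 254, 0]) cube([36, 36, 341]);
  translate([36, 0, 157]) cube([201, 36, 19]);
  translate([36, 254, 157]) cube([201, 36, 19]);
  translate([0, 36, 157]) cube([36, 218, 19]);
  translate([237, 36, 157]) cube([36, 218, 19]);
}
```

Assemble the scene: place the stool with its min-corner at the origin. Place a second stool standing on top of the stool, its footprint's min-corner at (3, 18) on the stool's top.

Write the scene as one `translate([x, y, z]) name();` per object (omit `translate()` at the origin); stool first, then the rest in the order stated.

stool();
translate([3, 18, 437]) stool_2();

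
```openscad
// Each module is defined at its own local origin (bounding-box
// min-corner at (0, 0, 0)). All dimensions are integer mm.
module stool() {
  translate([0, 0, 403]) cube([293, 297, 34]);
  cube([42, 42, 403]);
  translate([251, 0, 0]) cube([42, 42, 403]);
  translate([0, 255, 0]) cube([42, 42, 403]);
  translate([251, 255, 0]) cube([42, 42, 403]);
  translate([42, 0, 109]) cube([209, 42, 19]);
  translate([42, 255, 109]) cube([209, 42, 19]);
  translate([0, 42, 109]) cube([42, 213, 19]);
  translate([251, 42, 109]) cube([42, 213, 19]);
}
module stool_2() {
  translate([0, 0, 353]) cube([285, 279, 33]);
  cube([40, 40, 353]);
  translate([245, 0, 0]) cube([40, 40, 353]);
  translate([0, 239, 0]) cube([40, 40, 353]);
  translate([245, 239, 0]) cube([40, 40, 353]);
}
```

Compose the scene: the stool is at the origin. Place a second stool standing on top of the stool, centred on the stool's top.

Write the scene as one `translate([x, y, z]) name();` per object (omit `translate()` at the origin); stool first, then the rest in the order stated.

stool();
translate([4, 9, 437]) stool_2();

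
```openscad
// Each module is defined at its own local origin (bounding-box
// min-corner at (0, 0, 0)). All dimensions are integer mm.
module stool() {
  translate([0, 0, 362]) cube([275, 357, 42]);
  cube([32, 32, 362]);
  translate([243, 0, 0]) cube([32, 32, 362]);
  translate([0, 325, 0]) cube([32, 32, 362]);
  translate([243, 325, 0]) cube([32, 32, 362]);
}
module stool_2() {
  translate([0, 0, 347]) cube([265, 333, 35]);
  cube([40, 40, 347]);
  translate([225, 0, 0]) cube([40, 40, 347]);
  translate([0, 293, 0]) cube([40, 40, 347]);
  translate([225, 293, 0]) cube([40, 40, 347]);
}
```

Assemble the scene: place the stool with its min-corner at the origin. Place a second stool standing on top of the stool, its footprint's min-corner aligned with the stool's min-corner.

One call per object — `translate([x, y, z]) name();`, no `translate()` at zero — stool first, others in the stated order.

stool();
translate([0, 0, 404]) stool_2();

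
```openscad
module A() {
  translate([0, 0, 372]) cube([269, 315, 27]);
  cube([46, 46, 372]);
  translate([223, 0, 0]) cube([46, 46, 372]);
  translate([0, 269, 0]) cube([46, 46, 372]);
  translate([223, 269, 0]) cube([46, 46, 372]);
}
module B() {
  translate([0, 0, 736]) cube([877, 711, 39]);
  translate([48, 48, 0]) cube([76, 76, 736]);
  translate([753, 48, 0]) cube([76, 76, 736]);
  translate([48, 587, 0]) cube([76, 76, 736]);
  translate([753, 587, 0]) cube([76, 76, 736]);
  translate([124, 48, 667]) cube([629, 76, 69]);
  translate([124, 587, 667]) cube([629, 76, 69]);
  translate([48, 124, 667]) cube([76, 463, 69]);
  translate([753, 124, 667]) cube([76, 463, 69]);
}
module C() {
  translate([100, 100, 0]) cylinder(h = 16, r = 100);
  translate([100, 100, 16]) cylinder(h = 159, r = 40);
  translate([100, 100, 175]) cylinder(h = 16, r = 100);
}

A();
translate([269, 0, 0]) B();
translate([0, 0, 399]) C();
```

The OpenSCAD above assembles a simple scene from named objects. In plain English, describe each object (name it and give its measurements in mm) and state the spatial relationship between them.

A is a four-legged stool. The seat is a 269×315×27 mm slab whose top surface is at z = 399 mm; four square legs, each 46×46 mm in cross-section, run from the floor (z = 0) to the underside of the seat, each flush with a corner of the seat.

B is a table: top 877 mm (x) × 711 mm (y), 39 mm thick, upper face at z = 775 mm, on four 76×76 mm square legs, each inset 48 mm from the nearest pair of top edges, running from z = 0 to the bottom of the top. Four apron rails, 76 mm thick and 69 mm tall, run between adjacent legs with their top edges flush with the underside of the top and their outer faces flush with the legs' outer faces.

C is a spool: two coaxial disc flanges of radius 100 mm and thickness 16 mm, joined by a core cylinder of radius 40 mm and height 159 mm. The lower flange rests on z = 0 and the three cylinders share a vertical axis.

The table is against the stool's +x side, with their −y faces flush. The spool is on top of the stool.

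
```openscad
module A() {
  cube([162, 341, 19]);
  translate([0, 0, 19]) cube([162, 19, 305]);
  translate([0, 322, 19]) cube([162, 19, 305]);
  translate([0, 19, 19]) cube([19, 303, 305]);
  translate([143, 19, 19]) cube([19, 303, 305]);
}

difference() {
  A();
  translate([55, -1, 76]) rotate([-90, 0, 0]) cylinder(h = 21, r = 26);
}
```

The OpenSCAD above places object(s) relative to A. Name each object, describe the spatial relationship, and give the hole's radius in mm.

A is an open box. The open box has a circular hole through its front wall. The hole's radius is 26 mm.

The subtracted cylinder has r = 26 mm.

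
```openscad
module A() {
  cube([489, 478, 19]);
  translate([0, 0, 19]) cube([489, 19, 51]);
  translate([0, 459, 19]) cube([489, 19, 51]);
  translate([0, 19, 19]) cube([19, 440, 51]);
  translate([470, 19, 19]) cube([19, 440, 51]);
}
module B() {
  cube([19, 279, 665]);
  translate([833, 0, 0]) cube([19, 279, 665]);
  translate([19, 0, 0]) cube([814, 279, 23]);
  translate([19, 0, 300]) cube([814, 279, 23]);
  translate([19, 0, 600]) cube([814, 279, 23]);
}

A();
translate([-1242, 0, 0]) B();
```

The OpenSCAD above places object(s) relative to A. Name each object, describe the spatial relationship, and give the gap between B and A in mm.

The bookshelf's nearest face is 390 mm from the open box's −x face.

A is an open box. B is a bookshelf. The bookshelf is on the floor beside the open box on its −x side. The gap between the bookshelf and the open box is 390 mm.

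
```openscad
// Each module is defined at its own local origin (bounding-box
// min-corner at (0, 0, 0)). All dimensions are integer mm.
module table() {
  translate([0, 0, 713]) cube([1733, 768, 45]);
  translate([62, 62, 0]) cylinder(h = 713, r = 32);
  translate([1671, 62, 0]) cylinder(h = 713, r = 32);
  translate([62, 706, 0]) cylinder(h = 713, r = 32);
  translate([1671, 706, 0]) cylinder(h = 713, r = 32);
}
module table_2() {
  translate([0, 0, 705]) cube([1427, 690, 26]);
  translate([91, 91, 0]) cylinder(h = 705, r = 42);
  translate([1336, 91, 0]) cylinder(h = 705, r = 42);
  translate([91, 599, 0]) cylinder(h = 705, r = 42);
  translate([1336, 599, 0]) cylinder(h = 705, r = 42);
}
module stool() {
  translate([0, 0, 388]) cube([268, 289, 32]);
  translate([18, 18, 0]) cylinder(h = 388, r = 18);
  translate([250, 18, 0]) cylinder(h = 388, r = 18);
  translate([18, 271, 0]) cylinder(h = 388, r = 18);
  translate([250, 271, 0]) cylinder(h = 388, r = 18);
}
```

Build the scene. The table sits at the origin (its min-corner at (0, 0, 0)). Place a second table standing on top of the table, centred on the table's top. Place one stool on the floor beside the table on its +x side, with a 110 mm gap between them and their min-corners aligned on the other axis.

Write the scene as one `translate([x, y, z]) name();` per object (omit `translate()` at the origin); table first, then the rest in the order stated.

table();
translate([153, 39, 758]) table_2();
translate([1843, 0, 0]) stool();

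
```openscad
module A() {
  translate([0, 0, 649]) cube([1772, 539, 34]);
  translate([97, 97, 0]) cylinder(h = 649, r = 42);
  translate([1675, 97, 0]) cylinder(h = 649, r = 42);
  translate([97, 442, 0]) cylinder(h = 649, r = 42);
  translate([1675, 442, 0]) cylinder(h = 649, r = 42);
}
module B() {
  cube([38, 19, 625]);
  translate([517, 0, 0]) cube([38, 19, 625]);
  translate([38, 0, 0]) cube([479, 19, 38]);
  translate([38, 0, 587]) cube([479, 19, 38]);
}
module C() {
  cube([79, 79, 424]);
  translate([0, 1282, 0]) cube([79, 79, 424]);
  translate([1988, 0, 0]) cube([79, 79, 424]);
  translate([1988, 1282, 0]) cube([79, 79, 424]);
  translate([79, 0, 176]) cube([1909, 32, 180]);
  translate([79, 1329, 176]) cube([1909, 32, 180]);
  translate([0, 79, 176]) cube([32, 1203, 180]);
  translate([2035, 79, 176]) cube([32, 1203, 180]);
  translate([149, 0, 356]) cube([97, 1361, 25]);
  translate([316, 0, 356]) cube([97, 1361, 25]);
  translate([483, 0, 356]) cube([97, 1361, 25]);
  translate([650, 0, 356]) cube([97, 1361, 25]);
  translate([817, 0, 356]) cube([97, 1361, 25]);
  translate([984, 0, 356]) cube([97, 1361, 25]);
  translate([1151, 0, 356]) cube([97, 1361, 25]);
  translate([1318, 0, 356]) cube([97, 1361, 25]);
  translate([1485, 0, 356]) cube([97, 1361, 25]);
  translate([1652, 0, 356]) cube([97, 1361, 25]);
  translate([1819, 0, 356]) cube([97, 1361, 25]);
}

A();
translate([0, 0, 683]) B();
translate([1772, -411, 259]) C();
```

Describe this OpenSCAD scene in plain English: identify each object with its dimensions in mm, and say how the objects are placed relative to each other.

A is a table with a 1772×539 mm rectangular top, 34 mm thick, top surface at z = 683 mm, supported by four round legs of 84 mm diameter, each leg's bounding box inset 55 mm from the nearest pair of top edges, running from the floor.

B is a picture frame with a 479×549 mm rectangular opening (x by z) and a uniform 38 mm border on every side. Frame depth is 19 mm along y. It is built from two vertical stiles running the full outside height and two horizontal rails spanning the gap between the stiles.

C is a bed frame 2067 mm long (x) by 1361 mm wide (y). Four 79×79 mm corner posts, 424 mm tall, at the corners of the footprint. Four rails of 32 mm thickness and 180 mm height run between adjacent posts with their undersides at z = 176 mm, their outer faces flush with the outside of the frame (the two x-running rails run between the posts' inner faces; the two y-running rails run between the posts' inner faces). 11 slats, each 97 mm wide (x) and 25 mm thick, lie across the top of the two x-running rails, running the full 1361 mm width of the frame in y; the slats are evenly spaced along x between the inner faces of the end posts with equal gaps (rounded down to the nearest mm) at the −x end and between each pair — any rounding remainder accumulates at the +x end.

The picture frame is on top of the table. The bed frame is beside the table with their tops flush at z = 683.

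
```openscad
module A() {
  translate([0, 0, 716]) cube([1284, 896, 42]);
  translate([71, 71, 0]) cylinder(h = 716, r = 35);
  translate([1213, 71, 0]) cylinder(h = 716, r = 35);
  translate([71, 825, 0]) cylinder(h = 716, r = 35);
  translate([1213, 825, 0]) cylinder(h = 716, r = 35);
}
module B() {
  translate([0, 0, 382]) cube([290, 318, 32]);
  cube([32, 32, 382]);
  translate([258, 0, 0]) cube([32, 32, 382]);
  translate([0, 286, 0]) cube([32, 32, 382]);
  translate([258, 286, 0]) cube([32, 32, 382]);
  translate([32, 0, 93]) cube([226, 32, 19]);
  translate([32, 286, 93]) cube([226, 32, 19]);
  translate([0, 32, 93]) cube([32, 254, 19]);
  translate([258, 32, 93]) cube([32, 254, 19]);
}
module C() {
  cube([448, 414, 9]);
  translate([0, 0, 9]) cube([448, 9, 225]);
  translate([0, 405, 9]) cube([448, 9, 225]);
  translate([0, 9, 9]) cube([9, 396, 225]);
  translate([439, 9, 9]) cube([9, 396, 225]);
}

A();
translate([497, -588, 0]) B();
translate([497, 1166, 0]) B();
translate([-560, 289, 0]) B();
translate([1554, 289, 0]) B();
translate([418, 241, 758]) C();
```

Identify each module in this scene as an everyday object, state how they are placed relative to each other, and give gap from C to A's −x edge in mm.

A is a table. B is a stool. C is an open box. Four stools sit around the table at the −y, +y, −x, +x sides. The open box is on top of the table, centred. The gap from the open box to the table's −x edge is 418 mm.

The open box's min-x is at 418; the table's min-x is 0; gap = 418 mm.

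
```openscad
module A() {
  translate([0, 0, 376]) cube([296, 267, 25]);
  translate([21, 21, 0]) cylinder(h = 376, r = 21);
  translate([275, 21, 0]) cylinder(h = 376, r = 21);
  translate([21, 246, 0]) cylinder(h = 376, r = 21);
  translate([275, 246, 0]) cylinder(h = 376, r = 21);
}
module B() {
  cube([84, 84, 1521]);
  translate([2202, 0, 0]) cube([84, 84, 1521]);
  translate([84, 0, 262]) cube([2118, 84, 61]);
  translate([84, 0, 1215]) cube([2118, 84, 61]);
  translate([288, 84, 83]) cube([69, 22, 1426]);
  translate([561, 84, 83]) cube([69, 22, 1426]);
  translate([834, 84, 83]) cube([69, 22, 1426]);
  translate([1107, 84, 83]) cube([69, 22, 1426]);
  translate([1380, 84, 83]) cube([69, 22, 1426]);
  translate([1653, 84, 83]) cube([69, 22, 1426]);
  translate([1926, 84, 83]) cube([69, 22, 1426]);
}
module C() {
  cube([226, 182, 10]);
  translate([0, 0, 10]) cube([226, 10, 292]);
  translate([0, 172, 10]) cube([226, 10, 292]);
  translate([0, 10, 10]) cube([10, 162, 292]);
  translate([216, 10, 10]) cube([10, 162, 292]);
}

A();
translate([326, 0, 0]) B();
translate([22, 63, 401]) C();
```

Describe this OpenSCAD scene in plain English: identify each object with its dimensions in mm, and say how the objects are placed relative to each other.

A is a four-legged stool. The seat is a 296×267×25 mm slab whose top surface is at z = 401 mm; four round legs, each 42 mm in diameter, run from the floor (z = 0) to the underside of the seat, each leg's axis is inset half a diameter from the nearest pair of seat edges (so the leg's bounding box is flush with the corner).

B is a fence section. Two 84×84 mm posts, 1521 mm tall, stand on the floor with a clear span of 2118 mm between their inner faces. Two horizontal rails of 84×61 mm section span the gap between the posts with their undersides at z = 262 mm and z = 1215 mm, flush with the posts' −y face. 7 pickets, each 69 mm wide, 22 mm thick and 1426 mm tall, are fixed to the +y face of the rails with their bottoms at z = 83 mm, evenly spaced across the span with equal gaps (rounded down to the nearest mm) at the −x end and between each pair — any rounding remainder accumulates at the +x end.

C is an open-topped rectangular box: outside dimensions 226×182×302 mm, with a uniform wall and base thickness of 10 mm. The base is a full 226×182 slab on the floor; four walls sit on top of the base. The front and back walls (the −y and +y sides) span the full width; the two side walls fit between them.

The fence section is on the floor beside the stool on its +x side. The open box is on top of the stool.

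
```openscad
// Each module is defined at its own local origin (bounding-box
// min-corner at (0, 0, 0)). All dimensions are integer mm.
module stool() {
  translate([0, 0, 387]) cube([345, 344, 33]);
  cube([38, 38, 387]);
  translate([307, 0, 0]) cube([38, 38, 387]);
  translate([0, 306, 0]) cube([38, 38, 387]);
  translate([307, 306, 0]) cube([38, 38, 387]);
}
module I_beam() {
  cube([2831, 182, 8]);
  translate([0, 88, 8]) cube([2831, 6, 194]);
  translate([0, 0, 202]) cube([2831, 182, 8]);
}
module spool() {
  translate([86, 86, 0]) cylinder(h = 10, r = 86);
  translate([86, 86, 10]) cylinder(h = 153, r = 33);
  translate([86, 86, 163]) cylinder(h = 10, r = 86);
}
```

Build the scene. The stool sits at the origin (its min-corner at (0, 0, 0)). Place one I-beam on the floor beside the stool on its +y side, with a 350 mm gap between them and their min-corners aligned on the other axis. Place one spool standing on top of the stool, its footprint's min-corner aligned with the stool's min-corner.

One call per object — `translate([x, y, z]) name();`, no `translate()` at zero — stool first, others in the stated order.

stool();
translate([0, 694, 0]) I_beam();
translate([0, 0, 420]) spool();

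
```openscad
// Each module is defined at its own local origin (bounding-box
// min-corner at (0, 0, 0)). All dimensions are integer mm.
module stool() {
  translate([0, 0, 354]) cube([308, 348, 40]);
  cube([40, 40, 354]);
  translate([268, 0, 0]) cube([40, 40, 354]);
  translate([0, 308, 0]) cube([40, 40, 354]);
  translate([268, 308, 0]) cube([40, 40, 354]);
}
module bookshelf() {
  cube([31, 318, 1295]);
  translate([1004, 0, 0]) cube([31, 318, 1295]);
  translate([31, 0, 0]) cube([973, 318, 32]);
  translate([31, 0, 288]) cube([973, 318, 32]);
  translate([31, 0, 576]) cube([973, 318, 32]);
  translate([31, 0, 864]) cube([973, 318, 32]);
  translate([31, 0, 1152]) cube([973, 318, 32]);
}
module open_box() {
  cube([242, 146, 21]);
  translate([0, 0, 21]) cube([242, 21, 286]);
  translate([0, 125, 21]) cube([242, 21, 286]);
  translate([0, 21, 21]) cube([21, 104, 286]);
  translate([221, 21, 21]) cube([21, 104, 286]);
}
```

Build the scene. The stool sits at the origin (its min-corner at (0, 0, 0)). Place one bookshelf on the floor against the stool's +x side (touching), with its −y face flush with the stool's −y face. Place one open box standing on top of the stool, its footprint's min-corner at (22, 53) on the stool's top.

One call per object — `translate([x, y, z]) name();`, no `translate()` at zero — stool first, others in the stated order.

stool();
translate([308, 0, 0]) bookshelf();
translate([22, 53, 394]) open_box();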